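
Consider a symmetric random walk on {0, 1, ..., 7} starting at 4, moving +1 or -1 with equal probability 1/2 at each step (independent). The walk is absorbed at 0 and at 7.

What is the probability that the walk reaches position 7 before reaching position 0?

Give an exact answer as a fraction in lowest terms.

Answer: 4/7

Derivation:
Symmetric walk (p = 1/2): the harmonic-function argument gives P(hit 7 before 0 | start at 4) = a/N.
P = 4/7 = 4/7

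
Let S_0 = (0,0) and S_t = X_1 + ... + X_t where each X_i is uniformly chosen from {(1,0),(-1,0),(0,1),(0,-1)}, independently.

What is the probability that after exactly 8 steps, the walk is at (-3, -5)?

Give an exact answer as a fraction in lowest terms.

Let h be the number of horizontal steps (so 8-h are vertical). To end at (-3,-5) need (h-3)/2 right-steps and ((8-h)-5)/2 up-steps.
Sum over h with 3 ≤ h ≤ 3, h ≡ 1 (mod 2), 8-h ≡ 1 (mod 2):
h=3: C(8,3)·C(3,0)·C(5,0) = 56·1·1 = 56
Total favorable: 56
Total paths: 4^8 = 65536
P = 56/65536 = 7/8192

Answer: 7/8192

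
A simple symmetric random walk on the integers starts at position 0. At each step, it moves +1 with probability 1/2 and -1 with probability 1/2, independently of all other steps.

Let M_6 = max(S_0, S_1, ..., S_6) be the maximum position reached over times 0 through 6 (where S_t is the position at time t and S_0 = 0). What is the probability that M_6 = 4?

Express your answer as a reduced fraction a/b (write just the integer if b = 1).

Answer: 3/32

Derivation:
Let M_6 = max(S_0,...,S_6). Use the reflection principle: for j ≥ 1, #{paths with M_6 ≥ j} = #{S_6 ≥ j} + #{S_6 ≥ j+1}.
By reflection, #{M_6 ≥ 4} = #{S_6 ≥ 4} + #{S_6 ≥ 5} = 7 + 1 = 8.
#{M_6 ≥ 5} = #{S_6 ≥ 5} + #{S_6 ≥ 6} = 1 + 1 = 2.
#{M_6 = 4} = 8 - 2 = 6.
P(M_6 = 4) = 6/64 = 3/32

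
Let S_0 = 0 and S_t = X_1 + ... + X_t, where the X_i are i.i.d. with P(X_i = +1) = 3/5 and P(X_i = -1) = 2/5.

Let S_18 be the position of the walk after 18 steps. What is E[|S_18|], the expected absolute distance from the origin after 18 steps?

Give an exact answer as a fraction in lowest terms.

Answer: 3417710541714/762939453125

Derivation:
S_18 takes values m ≡ 0 (mod 2) with |m| ≤ 18; P(S_18=m) = C(18,(18+m)/2) · (3/5)^((18+m)/2) · (2/5)^((18-m)/2).
Distribution: P(S=-18)=262144/3814697265625, P(S=-16)=7077888/3814697265625, P(S=-14)=90243072/3814697265625, P(S=-12)=721944576/3814697265625, P(S=-10)=812187648/762939453125, P(S=-8)=17055940608/3814697265625, P(S=-6)=55431806976/3814697265625, P(S=-4)=142538932224/3814697265625, P(S=-2)=293986547712/3814697265625, P(S=0)=97995515904/762939453125, P(S=2)=661469732352/3814697265625, P(S=4)=721603344384/3814697265625, P(S=6)=631402926336/3814697265625, P(S=8)=437125102848/3814697265625, P(S=10)=46834832448/762939453125, P(S=12)=93669664896/3814697265625, P(S=14)=26344593252/3814697265625, P(S=16)=4649045868/3814697265625, P(S=18)=387420489/3814697265625
E[|S_18|] = Σ_m |m|·P(S_18=m) = 3417710541714/762939453125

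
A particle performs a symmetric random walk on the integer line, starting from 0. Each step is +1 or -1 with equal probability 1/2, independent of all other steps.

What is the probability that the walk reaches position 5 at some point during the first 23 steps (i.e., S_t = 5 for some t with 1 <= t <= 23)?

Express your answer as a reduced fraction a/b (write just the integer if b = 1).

Count via complement. Let g(t,s) = #length-t paths at position s with S_1..S_t all ≠ 5.
g(t,s) = g(t-1,s-1) + g(t-1,s+1) for s ≠ 5; g(t,5) = 0.
t=0: g(0,0)=1
t=1: g(1,-1)=1 g(1,1)=1
t=2: g(2,-2)=1 g(2,0)=2 g(2,2)=1
t=3: g(3,-3)=1 g(3,-1)=3 g(3,1)=3 g(3,3)=1
t=4: g(4,-4)=1 g(4,-2)=4 g(4,0)=6 g(4,2)=4 g(4,4)=1
t=5: g(5,-5)=1 g(5,-3)=5 g(5,-1)=10 g(5,1)=10 g(5,3)=5
t=6: g(6,-6)=1 g(6,-4)=6 g(6,-2)=15 g(6,0)=20 g(6,2)=15 g(6,4)=5
t=7: g(7,-7)=1 g(7,-5)=7 g(7,-3)=21 g(7,-1)=35 g(7,1)=35 g(7,3)=20
t=8: g(8,-8)=1 g(8,-6)=8 g(8,-4)=28 g(8,-2)=56 g(8,0)=70 g(8,2)=55 g(8,4)=20
t=9: g(9,-9)=1 g(9,-7)=9 g(9,-5)=36 g(9,-3)=84 g(9,-1)=126 g(9,1)=125 g(9,3)=75
t=10: g(10,-10)=1 g(10,-8)=10 g(10,-6)=45 g(10,-4)=120 g(10,-2)=210 g(10,0)=251 g(10,2)=200 g(10,4)=75
t=11: g(11,-11)=1 g(11,-9)=11 g(11,-7)=55 g(11,-5)=165 g(11,-3)=330 g(11,-1)=461 g(11,1)=451 g(11,3)=275
t=12: g(12,-12)=1 g(12,-10)=12 g(12,-8)=66 g(12,-6)=220 g(12,-4)=495 g(12,-2)=791 g(12,0)=912 g(12,2)=726 g(12,4)=275
t=13: g(13,-13)=1 g(13,-11)=13 g(13,-9)=78 g(13,-7)=286 g(13,-5)=715 g(13,-3)=1286 g(13,-1)=1703 g(13,1)=1638 g(13,3)=1001
t=14: g(14,-14)=1 g(14,-12)=14 g(14,-10)=91 g(14,-8)=364 g(14,-6)=1001 g(14,-4)=2001 g(14,-2)=2989 g(14,0)=3341 g(14,2)=2639 g(14,4)=1001
t=15: g(15,-15)=1 g(15,-13)=15 g(15,-11)=105 g(15,-9)=455 g(15,-7)=1365 g(15,-5)=3002 g(15,-3)=4990 g(15,-1)=6330 g(15,1)=5980 g(15,3)=3640
t=16: g(16,-16)=1 g(16,-14)=16 g(16,-12)=120 g(16,-10)=560 g(16,-8)=1820 g(16,-6)=4367 g(16,-4)=7992 g(16,-2)=11320 g(16,0)=12310 g(16,2)=9620 g(16,4)=3640
t=17: g(17,-17)=1 g(17,-15)=17 g(17,-13)=136 g(17,-11)=680 g(17,-9)=2380 g(17,-7)=6187 g(17,-5)=12359 g(17,-3)=19312 g(17,-1)=23630 g(17,1)=21930 g(17,3)=13260
t=18: g(18,-18)=1 g(18,-16)=18 g(18,-14)=153 g(18,-12)=816 g(18,-10)=3060 g(18,-8)=8567 g(18,-6)=18546 g(18,-4)=31671 g(18,-2)=42942 g(18,0)=45560 g(18,2)=35190 g(18,4)=13260
t=19: g(19,-19)=1 g(19,-17)=19 g(19,-15)=171 g(19,-13)=969 g(19,-11)=3876 g(19,-9)=11627 g(19,-7)=27113 g(19,-5)=50217 g(19,-3)=74613 g(19,-1)=88502 g(19,1)=80750 g(19,3)=48450
t=20: g(20,-20)=1 g(20,-18)=20 g(20,-16)=190 g(20,-14)=1140 g(20,-12)=4845 g(20,-10)=15503 g(20,-8)=38740 g(20,-6)=77330 g(20,-4)=124830 g(20,-2)=163115 g(20,0)=169252 g(20,2)=129200 g(20,4)=48450
t=21: g(21,-21)=1 g(21,-19)=21 g(21,-17)=210 g(21,-15)=1330 g(21,-13)=5985 g(21,-11)=20348 g(21,-9)=54243 g(21,-7)=116070 g(21,-5)=202160 g(21,-3)=287945 g(21,-1)=332367 g(21,1)=298452 g(21,3)=177650
t=22: g(22,-22)=1 g(22,-20)=22 g(22,-18)=231 g(22,-16)=1540 g(22,-14)=7315 g(22,-12)=26333 g(22,-10)=74591 g(22,-8)=170313 g(22,-6)=318230 g(22,-4)=490105 g(22,-2)=620312 g(22,0)=630819 g(22,2)=476102 g(22,4)=177650
t=23: g(23,-23)=1 g(23,-21)=23 g(23,-19)=253 g(23,-17)=1771 g(23,-15)=8855 g(23,-13)=33648 g(23,-11)=100924 g(23,-9)=244904 g(23,-7)=488543 g(23,-5)=808335 g(23,-3)=1110417 g(23,-1)=1251131 g(23,1)=1106921 g(23,3)=653752
Paths never hitting 5: Σ_s g(23,s) = 5809478
Paths hitting 5: 2^23 - 5809478 = 2579130
P = 2579130/8388608 = 1289565/4194304

Answer: 1289565/4194304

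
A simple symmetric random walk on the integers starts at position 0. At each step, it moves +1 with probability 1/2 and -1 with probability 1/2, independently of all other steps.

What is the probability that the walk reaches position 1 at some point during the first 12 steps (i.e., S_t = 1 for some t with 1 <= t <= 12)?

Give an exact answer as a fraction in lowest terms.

Count via complement. Let g(t,s) = #length-t paths at position s with S_1..S_t all ≠ 1.
g(t,s) = g(t-1,s-1) + g(t-1,s+1) for s ≠ 1; g(t,1) = 0.
t=0: g(0,0)=1
t=1: g(1,-1)=1
t=2: g(2,-2)=1 g(2,0)=1
t=3: g(3,-3)=1 g(3,-1)=2
t=4: g(4,-4)=1 g(4,-2)=3 g(4,0)=2
t=5: g(5,-5)=1 g(5,-3)=4 g(5,-1)=5
t=6: g(6,-6)=1 g(6,-4)=5 g(6,-2)=9 g(6,0)=5
t=7: g(7,-7)=1 g(7,-5)=6 g(7,-3)=14 g(7,-1)=14
t=8: g(8,-8)=1 g(8,-6)=7 g(8,-4)=20 g(8,-2)=28 g(8,0)=14
t=9: g(9,-9)=1 g(9,-7)=8 g(9,-5)=27 g(9,-3)=48 g(9,-1)=42
t=10: g(10,-10)=1 g(10,-8)=9 g(10,-6)=35 g(10,-4)=75 g(10,-2)=90 g(10,0)=42
t=11: g(11,-11)=1 g(11,-9)=10 g(11,-7)=44 g(11,-5)=110 g(11,-3)=165 g(11,-1)=132
t=12: g(12,-12)=1 g(12,-10)=11 g(12,-8)=54 g(12,-6)=154 g(12,-4)=275 g(12,-2)=297 g(12,0)=132
Paths never hitting 1: Σ_s g(12,s) = 924
Paths hitting 1: 2^12 - 924 = 3172
P = 3172/4096 = 793/1024

Answer: 793/1024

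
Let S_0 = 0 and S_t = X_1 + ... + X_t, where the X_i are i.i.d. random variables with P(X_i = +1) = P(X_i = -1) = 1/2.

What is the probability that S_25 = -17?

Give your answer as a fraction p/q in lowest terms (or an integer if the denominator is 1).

To reach position -17 after 25 steps: need 4 steps of +1 and 21 of -1.
Favorable paths: C(25,4) = 12650
Total paths: 2^25 = 33554432
P = 12650/33554432 = 6325/16777216

Answer: 6325/16777216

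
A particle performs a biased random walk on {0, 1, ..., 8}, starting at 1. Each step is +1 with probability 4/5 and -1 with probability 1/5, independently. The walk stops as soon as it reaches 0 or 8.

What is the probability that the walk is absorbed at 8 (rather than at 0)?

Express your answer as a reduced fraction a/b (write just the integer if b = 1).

Answer: 16384/21845

Derivation:
Biased walk: p = 4/5, q = 1/5, r = q/p = 1/4
Gambler's ruin: P(hit 8 before 0 | start at 1) = (1 - r^a)/(1 - r^N)
r^1 = 1/4; r^8 = 1/65536
P = (1 - 1/4) / (1 - 1/65536) = 3/4 / 65535/65536 = 16384/21845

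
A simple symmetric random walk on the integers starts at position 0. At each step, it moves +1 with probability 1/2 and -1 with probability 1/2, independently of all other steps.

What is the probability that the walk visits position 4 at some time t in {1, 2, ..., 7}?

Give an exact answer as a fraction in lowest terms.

Answer: 1/8

Derivation:
Count via complement. Let g(t,s) = #length-t paths at position s with S_1..S_t all ≠ 4.
g(t,s) = g(t-1,s-1) + g(t-1,s+1) for s ≠ 4; g(t,4) = 0.
t=0: g(0,0)=1
t=1: g(1,-1)=1 g(1,1)=1
t=2: g(2,-2)=1 g(2,0)=2 g(2,2)=1
t=3: g(3,-3)=1 g(3,-1)=3 g(3,1)=3 g(3,3)=1
t=4: g(4,-4)=1 g(4,-2)=4 g(4,0)=6 g(4,2)=4
t=5: g(5,-5)=1 g(5,-3)=5 g(5,-1)=10 g(5,1)=10 g(5,3)=4
t=6: g(6,-6)=1 g(6,-4)=6 g(6,-2)=15 g(6,0)=20 g(6,2)=14
t=7: g(7,-7)=1 g(7,-5)=7 g(7,-3)=21 g(7,-1)=35 g(7,1)=34 g(7,3)=14
Paths never hitting 4: Σ_s g(7,s) = 112
Paths hitting 4: 2^7 - 112 = 16
P = 16/128 = 1/8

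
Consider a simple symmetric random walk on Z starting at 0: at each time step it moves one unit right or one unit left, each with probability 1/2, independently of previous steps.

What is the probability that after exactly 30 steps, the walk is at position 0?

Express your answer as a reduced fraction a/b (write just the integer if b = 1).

Answer: 9694845/67108864

Derivation:
To return to 0 after 30 steps: need exactly 15 steps of +1 and 15 of -1.
Favorable paths: C(30,15) = 155117520
Total paths: 2^30 = 1073741824
P = 155117520/1073741824 = 9694845/67108864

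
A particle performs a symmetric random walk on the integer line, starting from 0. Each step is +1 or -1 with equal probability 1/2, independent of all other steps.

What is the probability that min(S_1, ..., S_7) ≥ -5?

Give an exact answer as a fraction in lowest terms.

Let f(t,s) = #length-t paths at position s with S_1..S_t all ≥ -5.
f(t,s) = f(t-1,s-1) + f(t-1,s+1) for s ≥ -5; f(t,s) = 0 for s < -5.
t=0: f(0,0)=1
t=1: f(1,-1)=1 f(1,1)=1
t=2: f(2,-2)=1 f(2,0)=2 f(2,2)=1
t=3: f(3,-3)=1 f(3,-1)=3 f(3,1)=3 f(3,3)=1
t=4: f(4,-4)=1 f(4,-2)=4 f(4,0)=6 f(4,2)=4 f(4,4)=1
t=5: f(5,-5)=1 f(5,-3)=5 f(5,-1)=10 f(5,1)=10 f(5,3)=5 f(5,5)=1
t=6: f(6,-4)=6 f(6,-2)=15 f(6,0)=20 f(6,2)=15 f(6,4)=6 f(6,6)=1
t=7: f(7,-5)=6 f(7,-3)=21 f(7,-1)=35 f(7,1)=35 f(7,3)=21 f(7,5)=7 f(7,7)=1
Σ_s f(7,s) = 126
P = 126/128 = 63/64

Answer: 63/64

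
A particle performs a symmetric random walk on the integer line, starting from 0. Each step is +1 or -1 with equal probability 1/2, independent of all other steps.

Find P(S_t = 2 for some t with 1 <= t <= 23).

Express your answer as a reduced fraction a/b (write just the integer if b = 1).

Answer: 1421113/2097152

Derivation:
Count via complement. Let g(t,s) = #length-t paths at position s with S_1..S_t all ≠ 2.
g(t,s) = g(t-1,s-1) + g(t-1,s+1) for s ≠ 2; g(t,2) = 0.
t=0: g(0,0)=1
t=1: g(1,-1)=1 g(1,1)=1
t=2: g(2,-2)=1 g(2,0)=2
t=3: g(3,-3)=1 g(3,-1)=3 g(3,1)=2
t=4: g(4,-4)=1 g(4,-2)=4 g(4,0)=5
t=5: g(5,-5)=1 g(5,-3)=5 g(5,-1)=9 g(5,1)=5
t=6: g(6,-6)=1 g(6,-4)=6 g(6,-2)=14 g(6,0)=14
t=7: g(7,-7)=1 g(7,-5)=7 g(7,-3)=20 g(7,-1)=28 g(7,1)=14
t=8: g(8,-8)=1 g(8,-6)=8 g(8,-4)=27 g(8,-2)=48 g(8,0)=42
t=9: g(9,-9)=1 g(9,-7)=9 g(9,-5)=35 g(9,-3)=75 g(9,-1)=90 g(9,1)=42
t=10: g(10,-10)=1 g(10,-8)=10 g(10,-6)=44 g(10,-4)=110 g(10,-2)=165 g(10,0)=132
t=11: g(11,-11)=1 g(11,-9)=11 g(11,-7)=54 g(11,-5)=154 g(11,-3)=275 g(11,-1)=297 g(11,1)=132
t=12: g(12,-12)=1 g(12,-10)=12 g(12,-8)=65 g(12,-6)=208 g(12,-4)=429 g(12,-2)=572 g(12,0)=429
t=13: g(13,-13)=1 g(13,-11)=13 g(13,-9)=77 g(13,-7)=273 g(13,-5)=637 g(13,-3)=1001 g(13,-1)=1001 g(13,1)=429
t=14: g(14,-14)=1 g(14,-12)=14 g(14,-10)=90 g(14,-8)=350 g(14,-6)=910 g(14,-4)=1638 g(14,-2)=2002 g(14,0)=1430
t=15: g(15,-15)=1 g(15,-13)=15 g(15,-11)=104 g(15,-9)=440 g(15,-7)=1260 g(15,-5)=2548 g(15,-3)=3640 g(15,-1)=3432 g(15,1)=1430
t=16: g(16,-16)=1 g(16,-14)=16 g(16,-12)=119 g(16,-10)=544 g(16,-8)=1700 g(16,-6)=3808 g(16,-4)=6188 g(16,-2)=7072 g(16,0)=4862
t=17: g(17,-17)=1 g(17,-15)=17 g(17,-13)=135 g(17,-11)=663 g(17,-9)=2244 g(17,-7)=5508 g(17,-5)=9996 g(17,-3)=13260 g(17,-1)=11934 g(17,1)=4862
t=18: g(18,-18)=1 g(18,-16)=18 g(18,-14)=152 g(18,-12)=798 g(18,-10)=2907 g(18,-8)=7752 g(18,-6)=15504 g(18,-4)=23256 g(18,-2)=25194 g(18,0)=16796
t=19: g(19,-19)=1 g(19,-17)=19 g(19,-15)=170 g(19,-13)=950 g(19,-11)=3705 g(19,-9)=10659 g(19,-7)=23256 g(19,-5)=38760 g(19,-3)=48450 g(19,-1)=41990 g(19,1)=16796
t=20: g(20,-20)=1 g(20,-18)=20 g(20,-16)=189 g(20,-14)=1120 g(20,-12)=4655 g(20,-10)=14364 g(20,-8)=33915 g(20,-6)=62016 g(20,-4)=87210 g(20,-2)=90440 g(20,0)=58786
t=21: g(21,-21)=1 g(21,-19)=21 g(21,-17)=209 g(21,-15)=1309 g(21,-13)=5775 g(21,-11)=19019 g(21,-9)=48279 g(21,-7)=95931 g(21,-5)=149226 g(21,-3)=177650 g(21,-1)=149226 g(21,1)=58786
t=22: g(22,-22)=1 g(22,-20)=22 g(22,-18)=230 g(22,-16)=1518 g(22,-14)=7084 g(22,-12)=24794 g(22,-10)=67298 g(22,-8)=144210 g(22,-6)=245157 g(22,-4)=326876 g(22,-2)=326876 g(22,0)=208012
t=23: g(23,-23)=1 g(23,-21)=23 g(23,-19)=252 g(23,-17)=1748 g(23,-15)=8602 g(23,-13)=31878 g(23,-11)=92092 g(23,-9)=211508 g(23,-7)=389367 g(23,-5)=572033 g(23,-3)=653752 g(23,-1)=534888 g(23,1)=208012
Paths never hitting 2: Σ_s g(23,s) = 2704156
Paths hitting 2: 2^23 - 2704156 = 5684452
P = 5684452/8388608 = 1421113/2097152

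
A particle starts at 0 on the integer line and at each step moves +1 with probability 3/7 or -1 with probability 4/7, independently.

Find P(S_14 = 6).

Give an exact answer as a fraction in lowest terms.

Answer: 2161665792/96889010407

Derivation:
To reach position 6 after 14 steps: need 10 steps of +1 and 4 steps of -1.
Number of such sequences: C(14,10) = 1001
Each has probability (3/7)^10 · (4/7)^4 = 15116544/678223072849
P = 1001 · 15116544/678223072849 = 2161665792/96889010407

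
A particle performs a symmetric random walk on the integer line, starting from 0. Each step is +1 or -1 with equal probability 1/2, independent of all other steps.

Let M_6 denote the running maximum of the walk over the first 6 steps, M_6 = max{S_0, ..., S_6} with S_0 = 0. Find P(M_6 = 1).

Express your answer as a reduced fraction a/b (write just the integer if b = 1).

Let M_6 = max(S_0,...,S_6). Use the reflection principle: for j ≥ 1, #{paths with M_6 ≥ j} = #{S_6 ≥ j} + #{S_6 ≥ j+1}.
By reflection, #{M_6 ≥ 1} = #{S_6 ≥ 1} + #{S_6 ≥ 2} = 22 + 22 = 44.
#{M_6 ≥ 2} = #{S_6 ≥ 2} + #{S_6 ≥ 3} = 22 + 7 = 29.
#{M_6 = 1} = 44 - 29 = 15.
P(M_6 = 1) = 15/64 = 15/64

Answer: 15/64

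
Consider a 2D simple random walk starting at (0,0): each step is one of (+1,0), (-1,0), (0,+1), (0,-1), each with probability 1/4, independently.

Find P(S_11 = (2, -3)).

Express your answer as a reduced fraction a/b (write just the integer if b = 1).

Answer: 38115/2097152

Derivation:
Let h be the number of horizontal steps (so 11-h are vertical). To end at (2,-3) need (h+2)/2 right-steps and ((11-h)-3)/2 up-steps.
Sum over h with 2 ≤ h ≤ 8, h ≡ 0 (mod 2), 11-h ≡ 1 (mod 2):
h=2: C(11,2)·C(2,2)·C(9,3) = 55·1·84 = 4620
h=4: C(11,4)·C(4,3)·C(7,2) = 330·4·21 = 27720
h=6: C(11,6)·C(6,4)·C(5,1) = 462·15·5 = 34650
h=8: C(11,8)·C(8,5)·C(3,0) = 165·56·1 = 9240
Total favorable: 76230
Total paths: 4^11 = 4194304
P = 76230/4194304 = 38115/2097152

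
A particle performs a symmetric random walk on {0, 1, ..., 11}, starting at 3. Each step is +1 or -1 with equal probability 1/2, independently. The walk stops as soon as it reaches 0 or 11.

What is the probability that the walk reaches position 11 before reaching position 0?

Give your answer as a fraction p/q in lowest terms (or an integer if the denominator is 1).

Answer: 3/11

Derivation:
Symmetric walk (p = 1/2): the harmonic-function argument gives P(hit 11 before 0 | start at 3) = a/N.
P = 3/11 = 3/11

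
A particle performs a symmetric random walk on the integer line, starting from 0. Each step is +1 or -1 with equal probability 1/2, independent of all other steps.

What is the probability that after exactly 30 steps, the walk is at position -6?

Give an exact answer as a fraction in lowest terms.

Answer: 86493225/1073741824

Derivation:
To reach position -6 after 30 steps: need 12 steps of +1 and 18 of -1.
Favorable paths: C(30,12) = 86493225
Total paths: 2^30 = 1073741824
P = 86493225/1073741824 = 86493225/1073741824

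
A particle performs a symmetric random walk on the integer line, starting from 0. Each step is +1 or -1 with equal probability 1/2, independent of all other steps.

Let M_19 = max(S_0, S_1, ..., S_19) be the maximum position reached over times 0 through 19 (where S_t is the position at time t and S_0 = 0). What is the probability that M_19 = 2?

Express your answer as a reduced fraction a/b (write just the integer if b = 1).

Let M_19 = max(S_0,...,S_19). Use the reflection principle: for j ≥ 1, #{paths with M_19 ≥ j} = #{S_19 ≥ j} + #{S_19 ≥ j+1}.
By reflection, #{M_19 ≥ 2} = #{S_19 ≥ 2} + #{S_19 ≥ 3} = 169766 + 169766 = 339532.
#{M_19 ≥ 3} = #{S_19 ≥ 3} + #{S_19 ≥ 4} = 169766 + 94184 = 263950.
#{M_19 = 2} = 339532 - 263950 = 75582.
P(M_19 = 2) = 75582/524288 = 37791/262144

Answer: 37791/262144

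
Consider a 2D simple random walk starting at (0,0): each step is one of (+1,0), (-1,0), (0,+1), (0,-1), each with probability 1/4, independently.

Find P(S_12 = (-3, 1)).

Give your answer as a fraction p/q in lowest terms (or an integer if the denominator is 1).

Let h be the number of horizontal steps (so 12-h are vertical). To end at (-3,1) need (h-3)/2 right-steps and ((12-h)+1)/2 up-steps.
Sum over h with 3 ≤ h ≤ 11, h ≡ 1 (mod 2), 12-h ≡ 1 (mod 2):
h=3: C(12,3)·C(3,0)·C(9,5) = 220·1·126 = 27720
h=5: C(12,5)·C(5,1)·C(7,4) = 792·5·35 = 138600
h=7: C(12,7)·C(7,2)·C(5,3) = 792·21·10 = 166320
h=9: C(12,9)·C(9,3)·C(3,2) = 220·84·3 = 55440
h=11: C(12,11)·C(11,4)·C(1,1) = 12·330·1 = 3960
Total favorable: 392040
Total paths: 4^12 = 16777216
P = 392040/16777216 = 49005/2097152

Answer: 49005/2097152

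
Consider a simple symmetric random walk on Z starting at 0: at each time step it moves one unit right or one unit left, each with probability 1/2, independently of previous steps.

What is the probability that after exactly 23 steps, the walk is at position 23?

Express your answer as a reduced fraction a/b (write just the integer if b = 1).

Answer: 1/8388608

Derivation:
To reach position 23 after 23 steps: need 23 steps of +1 and 0 of -1.
Favorable paths: C(23,23) = 1
Total paths: 2^23 = 8388608
P = 1/8388608 = 1/8388608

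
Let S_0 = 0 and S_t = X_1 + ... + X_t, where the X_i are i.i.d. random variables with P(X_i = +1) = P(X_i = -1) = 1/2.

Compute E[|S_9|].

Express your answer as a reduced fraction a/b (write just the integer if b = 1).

Answer: 315/128

Derivation:
S_9 takes values m ≡ 1 (mod 2) with |m| ≤ 9; P(S_9=m) = C(9,(9+m)/2)/2^9.
Total paths: 2^9 = 512
Distribution: P(S=-9)=1/512, P(S=-7)=9/512, P(S=-5)=36/512, P(S=-3)=84/512, P(S=-1)=126/512, P(S=1)=126/512, P(S=3)=84/512, P(S=5)=36/512, P(S=7)=9/512, P(S=9)=1/512
E[|S_9|] = Σ_m |m|·P(S_9=m) = 1260/512 = 315/128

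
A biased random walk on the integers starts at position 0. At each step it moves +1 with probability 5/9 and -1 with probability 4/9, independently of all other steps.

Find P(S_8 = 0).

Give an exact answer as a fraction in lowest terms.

Answer: 11200000/43046721

Derivation:
To reach position 0 after 8 steps: need 4 steps of +1 and 4 steps of -1.
Number of such sequences: C(8,4) = 70
Each has probability (5/9)^4 · (4/9)^4 = 160000/43046721
P = 70 · 160000/43046721 = 11200000/43046721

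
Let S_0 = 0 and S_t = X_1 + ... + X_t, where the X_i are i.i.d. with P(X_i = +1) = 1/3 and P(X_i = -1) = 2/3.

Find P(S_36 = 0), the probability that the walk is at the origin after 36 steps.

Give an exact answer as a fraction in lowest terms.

To be at 0 after 36 steps: need exactly 18 steps of +1 and 18 of -1.
Number of such sequences: C(36,18) = 9075135300
Each has probability (1/3)^18 · (2/3)^18 = 262144/150094635296999121
P = 9075135300 · 262144/150094635296999121 = 792997422694400/50031545098999707

Answer: 792997422694400/50031545098999707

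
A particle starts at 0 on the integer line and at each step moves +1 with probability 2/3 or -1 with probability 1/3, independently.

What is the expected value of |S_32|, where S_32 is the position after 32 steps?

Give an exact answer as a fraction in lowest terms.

S_32 takes values m ≡ 0 (mod 2) with |m| ≤ 32; P(S_32=m) = C(32,(32+m)/2) · (2/3)^((32+m)/2) · (1/3)^((32-m)/2).
Distribution: P(S=-32)=1/1853020188851841, P(S=-30)=64/1853020188851841, P(S=-28)=1984/1853020188851841, P(S=-26)=39680/1853020188851841, P(S=-24)=575360/1853020188851841, P(S=-22)=6444032/1853020188851841, P(S=-20)=6444032/205891132094649, P(S=-18)=47869952/205891132094649, P(S=-16)=299187200/205891132094649, P(S=-14)=4786995200/617673396283947, P(S=-12)=22020177920/617673396283947, P(S=-10)=88080711680/617673396283947, P(S=-8)=308282490880/617673396283947, P(S=-6)=948561510400/617673396283947, P(S=-4)=2574666956800/617673396283947, P(S=-2)=2059733565440/205891132094649, P(S=0)=4376933826560/205891132094649, P(S=2)=8238934261760/205891132094649, P(S=4)=41194671308800/617673396283947, P(S=6)=60707936665600/617673396283947, P(S=8)=78920317665280/617673396283947, P(S=10)=90194648760320/617673396283947, P(S=12)=90194648760320/617673396283947, P(S=14)=78430129356800/617673396283947, P(S=16)=19607532339200/205891132094649, P(S=18)=12548820697088/205891132094649, P(S=20)=6757057298432/205891132094649, P(S=22)=27028229193728/1853020188851841, P(S=24)=9652938997760/1853020188851841, P(S=26)=2662879723520/1853020188851841, P(S=28)=532575944704/1853020188851841, P(S=30)=68719476736/1853020188851841, P(S=32)=4294967296/1853020188851841
E[|S_32|] = Σ_m |m|·P(S_32=m) = 2217534842490272/205891132094649

Answer: 2217534842490272/205891132094649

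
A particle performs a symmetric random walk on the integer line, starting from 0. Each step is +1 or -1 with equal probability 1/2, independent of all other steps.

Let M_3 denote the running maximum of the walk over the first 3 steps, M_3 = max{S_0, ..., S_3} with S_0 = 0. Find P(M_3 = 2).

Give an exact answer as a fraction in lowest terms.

Answer: 1/8

Derivation:
Let M_3 = max(S_0,...,S_3). Use the reflection principle: for j ≥ 1, #{paths with M_3 ≥ j} = #{S_3 ≥ j} + #{S_3 ≥ j+1}.
By reflection, #{M_3 ≥ 2} = #{S_3 ≥ 2} + #{S_3 ≥ 3} = 1 + 1 = 2.
#{M_3 ≥ 3} = #{S_3 ≥ 3} + #{S_3 ≥ 4} = 1 + 0 = 1.
#{M_3 = 2} = 2 - 1 = 1.
P(M_3 = 2) = 1/8 = 1/8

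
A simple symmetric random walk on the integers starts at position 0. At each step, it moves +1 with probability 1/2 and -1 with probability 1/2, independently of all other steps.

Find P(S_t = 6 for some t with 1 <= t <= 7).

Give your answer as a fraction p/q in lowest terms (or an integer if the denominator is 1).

Answer: 1/64

Derivation:
Count via complement. Let g(t,s) = #length-t paths at position s with S_1..S_t all ≠ 6.
g(t,s) = g(t-1,s-1) + g(t-1,s+1) for s ≠ 6; g(t,6) = 0.
t=0: g(0,0)=1
t=1: g(1,-1)=1 g(1,1)=1
t=2: g(2,-2)=1 g(2,0)=2 g(2,2)=1
t=3: g(3,-3)=1 g(3,-1)=3 g(3,1)=3 g(3,3)=1
t=4: g(4,-4)=1 g(4,-2)=4 g(4,0)=6 g(4,2)=4 g(4,4)=1
t=5: g(5,-5)=1 g(5,-3)=5 g(5,-1)=10 g(5,1)=10 g(5,3)=5 g(5,5)=1
t=6: g(6,-6)=1 g(6,-4)=6 g(6,-2)=15 g(6,0)=20 g(6,2)=15 g(6,4)=6
t=7: g(7,-7)=1 g(7,-5)=7 g(7,-3)=21 g(7,-1)=35 g(7,1)=35 g(7,3)=21 g(7,5)=6
Paths never hitting 6: Σ_s g(7,s) = 126
Paths hitting 6: 2^7 - 126 = 2
P = 2/128 = 1/64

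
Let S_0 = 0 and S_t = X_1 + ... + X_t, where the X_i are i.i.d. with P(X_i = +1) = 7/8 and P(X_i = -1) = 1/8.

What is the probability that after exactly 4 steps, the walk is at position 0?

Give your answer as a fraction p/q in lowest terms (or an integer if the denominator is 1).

Answer: 147/2048

Derivation:
To be at 0 after 4 steps: need exactly 2 steps of +1 and 2 of -1.
Number of such sequences: C(4,2) = 6
Each has probability (7/8)^2 · (1/8)^2 = 49/4096
P = 6 · 49/4096 = 147/2048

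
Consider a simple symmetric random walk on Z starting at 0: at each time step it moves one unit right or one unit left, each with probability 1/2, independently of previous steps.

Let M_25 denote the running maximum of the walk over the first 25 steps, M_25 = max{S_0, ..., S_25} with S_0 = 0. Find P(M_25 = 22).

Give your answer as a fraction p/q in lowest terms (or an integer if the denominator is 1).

Answer: 25/33554432

Derivation:
Let M_25 = max(S_0,...,S_25). Use the reflection principle: for j ≥ 1, #{paths with M_25 ≥ j} = #{S_25 ≥ j} + #{S_25 ≥ j+1}.
By reflection, #{M_25 ≥ 22} = #{S_25 ≥ 22} + #{S_25 ≥ 23} = 26 + 26 = 52.
#{M_25 ≥ 23} = #{S_25 ≥ 23} + #{S_25 ≥ 24} = 26 + 1 = 27.
#{M_25 = 22} = 52 - 27 = 25.
P(M_25 = 22) = 25/33554432 = 25/33554432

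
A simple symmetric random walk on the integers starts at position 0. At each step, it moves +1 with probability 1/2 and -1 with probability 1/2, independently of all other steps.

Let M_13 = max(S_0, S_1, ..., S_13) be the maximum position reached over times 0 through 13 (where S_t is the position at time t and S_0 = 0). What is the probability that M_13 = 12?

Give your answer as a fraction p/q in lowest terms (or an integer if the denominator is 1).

Answer: 1/8192

Derivation:
Let M_13 = max(S_0,...,S_13). Use the reflection principle: for j ≥ 1, #{paths with M_13 ≥ j} = #{S_13 ≥ j} + #{S_13 ≥ j+1}.
By reflection, #{M_13 ≥ 12} = #{S_13 ≥ 12} + #{S_13 ≥ 13} = 1 + 1 = 2.
#{M_13 ≥ 13} = #{S_13 ≥ 13} + #{S_13 ≥ 14} = 1 + 0 = 1.
#{M_13 = 12} = 2 - 1 = 1.
P(M_13 = 12) = 1/8192 = 1/8192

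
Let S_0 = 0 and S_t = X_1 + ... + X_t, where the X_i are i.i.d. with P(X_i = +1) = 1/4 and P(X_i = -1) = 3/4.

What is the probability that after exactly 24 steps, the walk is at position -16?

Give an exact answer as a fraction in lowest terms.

To reach position -16 after 24 steps: need 4 steps of +1 and 20 steps of -1.
Number of such sequences: C(24,4) = 10626
Each has probability (1/4)^4 · (3/4)^20 = 3486784401/281474976710656
P = 10626 · 3486784401/281474976710656 = 18525285522513/140737488355328

Answer: 18525285522513/140737488355328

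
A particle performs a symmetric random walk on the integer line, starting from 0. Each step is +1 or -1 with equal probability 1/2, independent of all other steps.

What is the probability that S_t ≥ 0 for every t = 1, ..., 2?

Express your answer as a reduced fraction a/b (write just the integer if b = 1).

Let f(t,s) = #length-t paths at position s with S_1..S_t all ≥ 0.
f(t,s) = f(t-1,s-1) + f(t-1,s+1) for s ≥ 0; f(t,s) = 0 for s < 0.
t=0: f(0,0)=1
t=1: f(1,1)=1
t=2: f(2,0)=1 f(2,2)=1
Σ_s f(2,s) = 2
P = 2/4 = 1/2

Answer: 1/2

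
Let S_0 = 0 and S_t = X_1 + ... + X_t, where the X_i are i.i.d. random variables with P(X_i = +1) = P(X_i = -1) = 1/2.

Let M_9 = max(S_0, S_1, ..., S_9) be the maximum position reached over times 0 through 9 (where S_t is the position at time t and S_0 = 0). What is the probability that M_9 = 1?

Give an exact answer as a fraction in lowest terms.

Answer: 63/256

Derivation:
Let M_9 = max(S_0,...,S_9). Use the reflection principle: for j ≥ 1, #{paths with M_9 ≥ j} = #{S_9 ≥ j} + #{S_9 ≥ j+1}.
By reflection, #{M_9 ≥ 1} = #{S_9 ≥ 1} + #{S_9 ≥ 2} = 256 + 130 = 386.
#{M_9 ≥ 2} = #{S_9 ≥ 2} + #{S_9 ≥ 3} = 130 + 130 = 260.
#{M_9 = 1} = 386 - 260 = 126.
P(M_9 = 1) = 126/512 = 63/256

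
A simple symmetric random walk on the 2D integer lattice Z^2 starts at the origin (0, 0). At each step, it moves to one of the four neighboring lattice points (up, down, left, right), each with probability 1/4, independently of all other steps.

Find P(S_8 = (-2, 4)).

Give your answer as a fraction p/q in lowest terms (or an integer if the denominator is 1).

Answer: 7/1024

Derivation:
Let h be the number of horizontal steps (so 8-h are vertical). To end at (-2,4) need (h-2)/2 right-steps and ((8-h)+4)/2 up-steps.
Sum over h with 2 ≤ h ≤ 4, h ≡ 0 (mod 2), 8-h ≡ 0 (mod 2):
h=2: C(8,2)·C(2,0)·C(6,5) = 28·1·6 = 168
h=4: C(8,4)·C(4,1)·C(4,4) = 70·4·1 = 280
Total favorable: 448
Total paths: 4^8 = 65536
P = 448/65536 = 7/1024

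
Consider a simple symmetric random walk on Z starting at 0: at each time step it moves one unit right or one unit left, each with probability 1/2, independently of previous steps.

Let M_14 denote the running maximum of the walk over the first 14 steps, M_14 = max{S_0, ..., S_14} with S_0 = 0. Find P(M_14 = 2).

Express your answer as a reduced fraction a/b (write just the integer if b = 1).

Let M_14 = max(S_0,...,S_14). Use the reflection principle: for j ≥ 1, #{paths with M_14 ≥ j} = #{S_14 ≥ j} + #{S_14 ≥ j+1}.
By reflection, #{M_14 ≥ 2} = #{S_14 ≥ 2} + #{S_14 ≥ 3} = 6476 + 3473 = 9949.
#{M_14 ≥ 3} = #{S_14 ≥ 3} + #{S_14 ≥ 4} = 3473 + 3473 = 6946.
#{M_14 = 2} = 9949 - 6946 = 3003.
P(M_14 = 2) = 3003/16384 = 3003/16384

Answer: 3003/16384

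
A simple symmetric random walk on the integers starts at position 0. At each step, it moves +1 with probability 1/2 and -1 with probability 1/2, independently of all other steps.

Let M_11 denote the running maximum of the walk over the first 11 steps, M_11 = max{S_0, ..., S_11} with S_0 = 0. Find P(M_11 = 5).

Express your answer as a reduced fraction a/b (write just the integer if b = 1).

Answer: 165/2048

Derivation:
Let M_11 = max(S_0,...,S_11). Use the reflection principle: for j ≥ 1, #{paths with M_11 ≥ j} = #{S_11 ≥ j} + #{S_11 ≥ j+1}.
By reflection, #{M_11 ≥ 5} = #{S_11 ≥ 5} + #{S_11 ≥ 6} = 232 + 67 = 299.
#{M_11 ≥ 6} = #{S_11 ≥ 6} + #{S_11 ≥ 7} = 67 + 67 = 134.
#{M_11 = 5} = 299 - 134 = 165.
P(M_11 = 5) = 165/2048 = 165/2048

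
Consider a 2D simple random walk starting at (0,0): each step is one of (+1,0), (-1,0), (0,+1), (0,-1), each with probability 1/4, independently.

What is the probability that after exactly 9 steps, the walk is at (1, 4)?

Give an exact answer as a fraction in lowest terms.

Answer: 189/16384

Derivation:
Let h be the number of horizontal steps (so 9-h are vertical). To end at (1,4) need (h+1)/2 right-steps and ((9-h)+4)/2 up-steps.
Sum over h with 1 ≤ h ≤ 5, h ≡ 1 (mod 2), 9-h ≡ 0 (mod 2):
h=1: C(9,1)·C(1,1)·C(8,6) = 9·1·28 = 252
h=3: C(9,3)·C(3,2)·C(6,5) = 84·3·6 = 1512
h=5: C(9,5)·C(5,3)·C(4,4) = 126·10·1 = 1260
Total favorable: 3024
Total paths: 4^9 = 262144
P = 3024/262144 = 189/16384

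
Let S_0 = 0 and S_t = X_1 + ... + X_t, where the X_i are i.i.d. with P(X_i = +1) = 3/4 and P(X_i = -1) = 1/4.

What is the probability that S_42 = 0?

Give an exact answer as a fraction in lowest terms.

To be at 0 after 42 steps: need exactly 21 steps of +1 and 21 of -1.
Number of such sequences: C(42,21) = 538257874440
Each has probability (3/4)^21 · (1/4)^21 = 10460353203/19342813113834066795298816
P = 538257874440 · 10460353203/19342813113834066795298816 = 703795935117303228915/2417851639229258349412352

Answer: 703795935117303228915/2417851639229258349412352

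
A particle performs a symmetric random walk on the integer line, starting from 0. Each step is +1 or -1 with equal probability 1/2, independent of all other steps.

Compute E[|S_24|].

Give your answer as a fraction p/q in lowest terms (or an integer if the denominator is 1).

S_24 takes values m ≡ 0 (mod 2) with |m| ≤ 24; P(S_24=m) = C(24,(24+m)/2)/2^24.
Total paths: 2^24 = 16777216
Distribution: P(S=-24)=1/16777216, P(S=-22)=24/16777216, P(S=-20)=276/16777216, P(S=-18)=2024/16777216, P(S=-16)=10626/16777216, P(S=-14)=42504/16777216, P(S=-12)=134596/16777216, P(S=-10)=346104/16777216, P(S=-8)=735471/16777216, P(S=-6)=1307504/16777216, P(S=-4)=1961256/16777216, P(S=-2)=2496144/16777216, P(S=0)=2704156/16777216, P(S=2)=2496144/16777216, P(S=4)=1961256/16777216, P(S=6)=1307504/16777216, P(S=8)=735471/16777216, P(S=10)=346104/16777216, P(S=12)=134596/16777216, P(S=14)=42504/16777216, P(S=16)=10626/16777216, P(S=18)=2024/16777216, P(S=20)=276/16777216, P(S=22)=24/16777216, P(S=24)=1/16777216
E[|S_24|] = Σ_m |m|·P(S_24=m) = 64899744/16777216 = 2028117/524288

Answer: 2028117/524288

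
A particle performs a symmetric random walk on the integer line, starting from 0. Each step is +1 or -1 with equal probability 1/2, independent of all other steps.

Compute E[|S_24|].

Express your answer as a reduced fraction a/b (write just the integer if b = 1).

Answer: 2028117/524288

Derivation:
S_24 takes values m ≡ 0 (mod 2) with |m| ≤ 24; P(S_24=m) = C(24,(24+m)/2)/2^24.
Total paths: 2^24 = 16777216
Distribution: P(S=-24)=1/16777216, P(S=-22)=24/16777216, P(S=-20)=276/16777216, P(S=-18)=2024/16777216, P(S=-16)=10626/16777216, P(S=-14)=42504/16777216, P(S=-12)=134596/16777216, P(S=-10)=346104/16777216, P(S=-8)=735471/16777216, P(S=-6)=1307504/16777216, P(S=-4)=1961256/16777216, P(S=-2)=2496144/16777216, P(S=0)=2704156/16777216, P(S=2)=2496144/16777216, P(S=4)=1961256/16777216, P(S=6)=1307504/16777216, P(S=8)=735471/16777216, P(S=10)=346104/16777216, P(S=12)=134596/16777216, P(S=14)=42504/16777216, P(S=16)=10626/16777216, P(S=18)=2024/16777216, P(S=20)=276/16777216, P(S=22)=24/16777216, P(S=24)=1/16777216
E[|S_24|] = Σ_m |m|·P(S_24=m) = 64899744/16777216 = 2028117/524288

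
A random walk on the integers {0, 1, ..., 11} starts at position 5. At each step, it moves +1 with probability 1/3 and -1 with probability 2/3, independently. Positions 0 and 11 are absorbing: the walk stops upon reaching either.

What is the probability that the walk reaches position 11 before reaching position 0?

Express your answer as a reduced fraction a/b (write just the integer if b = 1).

Answer: 31/2047

Derivation:
Biased walk: p = 1/3, q = 2/3, r = q/p = 2
Gambler's ruin: P(hit 11 before 0 | start at 5) = (1 - r^a)/(1 - r^N)
r^5 = 32; r^11 = 2048
P = (1 - 32) / (1 - 2048) = -31 / -2047 = 31/2047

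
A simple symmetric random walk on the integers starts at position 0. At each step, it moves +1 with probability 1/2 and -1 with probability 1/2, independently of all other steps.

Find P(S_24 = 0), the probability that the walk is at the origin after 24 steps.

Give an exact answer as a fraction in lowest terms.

To return to 0 after 24 steps: need exactly 12 steps of +1 and 12 of -1.
Favorable paths: C(24,12) = 2704156
Total paths: 2^24 = 16777216
P = 2704156/16777216 = 676039/4194304

Answer: 676039/4194304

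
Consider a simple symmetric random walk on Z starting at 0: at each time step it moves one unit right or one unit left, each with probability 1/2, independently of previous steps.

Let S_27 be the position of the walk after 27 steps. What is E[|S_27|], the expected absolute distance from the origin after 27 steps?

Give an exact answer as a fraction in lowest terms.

S_27 takes values m ≡ 1 (mod 2) with |m| ≤ 27; P(S_27=m) = C(27,(27+m)/2)/2^27.
Total paths: 2^27 = 134217728
Distribution: P(S=-27)=1/134217728, P(S=-25)=27/134217728, P(S=-23)=351/134217728, P(S=-21)=2925/134217728, P(S=-19)=17550/134217728, P(S=-17)=80730/134217728, P(S=-15)=296010/134217728, P(S=-13)=888030/134217728, P(S=-11)=2220075/134217728, P(S=-9)=4686825/134217728, P(S=-7)=8436285/134217728, P(S=-5)=13037895/134217728, P(S=-3)=17383860/134217728, P(S=-1)=20058300/134217728, P(S=1)=20058300/134217728, P(S=3)=17383860/134217728, P(S=5)=13037895/134217728, P(S=7)=8436285/134217728, P(S=9)=4686825/134217728, P(S=11)=2220075/134217728, P(S=13)=888030/134217728, P(S=15)=296010/134217728, P(S=17)=80730/134217728, P(S=19)=17550/134217728, P(S=21)=2925/134217728, P(S=23)=351/134217728, P(S=25)=27/134217728, P(S=27)=1/134217728
E[|S_27|] = Σ_m |m|·P(S_27=m) = 561632400/134217728 = 35102025/8388608

Answer: 35102025/8388608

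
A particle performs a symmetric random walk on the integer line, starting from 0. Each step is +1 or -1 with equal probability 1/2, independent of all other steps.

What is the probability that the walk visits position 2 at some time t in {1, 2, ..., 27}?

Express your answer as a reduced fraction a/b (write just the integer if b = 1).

Answer: 11762641/16777216

Derivation:
Count via complement. Let g(t,s) = #length-t paths at position s with S_1..S_t all ≠ 2.
g(t,s) = g(t-1,s-1) + g(t-1,s+1) for s ≠ 2; g(t,2) = 0.
t=0: g(0,0)=1
t=1: g(1,-1)=1 g(1,1)=1
t=2: g(2,-2)=1 g(2,0)=2
t=3: g(3,-3)=1 g(3,-1)=3 g(3,1)=2
t=4: g(4,-4)=1 g(4,-2)=4 g(4,0)=5
t=5: g(5,-5)=1 g(5,-3)=5 g(5,-1)=9 g(5,1)=5
t=6: g(6,-6)=1 g(6,-4)=6 g(6,-2)=14 g(6,0)=14
t=7: g(7,-7)=1 g(7,-5)=7 g(7,-3)=20 g(7,-1)=28 g(7,1)=14
t=8: g(8,-8)=1 g(8,-6)=8 g(8,-4)=27 g(8,-2)=48 g(8,0)=42
t=9: g(9,-9)=1 g(9,-7)=9 g(9,-5)=35 g(9,-3)=75 g(9,-1)=90 g(9,1)=42
t=10: g(10,-10)=1 g(10,-8)=10 g(10,-6)=44 g(10,-4)=110 g(10,-2)=165 g(10,0)=132
t=11: g(11,-11)=1 g(11,-9)=11 g(11,-7)=54 g(11,-5)=154 g(11,-3)=275 g(11,-1)=297 g(11,1)=132
t=12: g(12,-12)=1 g(12,-10)=12 g(12,-8)=65 g(12,-6)=208 g(12,-4)=429 g(12,-2)=572 g(12,0)=429
t=13: g(13,-13)=1 g(13,-11)=13 g(13,-9)=77 g(13,-7)=273 g(13,-5)=637 g(13,-3)=1001 g(13,-1)=1001 g(13,1)=429
t=14: g(14,-14)=1 g(14,-12)=14 g(14,-10)=90 g(14,-8)=350 g(14,-6)=910 g(14,-4)=1638 g(14,-2)=2002 g(14,0)=1430
t=15: g(15,-15)=1 g(15,-13)=15 g(15,-11)=104 g(15,-9)=440 g(15,-7)=1260 g(15,-5)=2548 g(15,-3)=3640 g(15,-1)=3432 g(15,1)=1430
t=16: g(16,-16)=1 g(16,-14)=16 g(16,-12)=119 g(16,-10)=544 g(16,-8)=1700 g(16,-6)=3808 g(16,-4)=6188 g(16,-2)=7072 g(16,0)=4862
t=17: g(17,-17)=1 g(17,-15)=17 g(17,-13)=135 g(17,-11)=663 g(17,-9)=2244 g(17,-7)=5508 g(17,-5)=9996 g(17,-3)=13260 g(17,-1)=11934 g(17,1)=4862
t=18: g(18,-18)=1 g(18,-16)=18 g(18,-14)=152 g(18,-12)=798 g(18,-10)=2907 g(18,-8)=7752 g(18,-6)=15504 g(18,-4)=23256 g(18,-2)=25194 g(18,0)=16796
t=19: g(19,-19)=1 g(19,-17)=19 g(19,-15)=170 g(19,-13)=950 g(19,-11)=3705 g(19,-9)=10659 g(19,-7)=23256 g(19,-5)=38760 g(19,-3)=48450 g(19,-1)=41990 g(19,1)=16796
t=20: g(20,-20)=1 g(20,-18)=20 g(20,-16)=189 g(20,-14)=1120 g(20,-12)=4655 g(20,-10)=14364 g(20,-8)=33915 g(20,-6)=62016 g(20,-4)=87210 g(20,-2)=90440 g(20,0)=58786
t=21: g(21,-21)=1 g(21,-19)=21 g(21,-17)=209 g(21,-15)=1309 g(21,-13)=5775 g(21,-11)=19019 g(21,-9)=48279 g(21,-7)=95931 g(21,-5)=149226 g(21,-3)=177650 g(21,-1)=149226 g(21,1)=58786
t=22: g(22,-22)=1 g(22,-20)=22 g(22,-18)=230 g(22,-16)=1518 g(22,-14)=7084 g(22,-12)=24794 g(22,-10)=67298 g(22,-8)=144210 g(22,-6)=245157 g(22,-4)=326876 g(22,-2)=326876 g(22,0)=208012
t=23: g(23,-23)=1 g(23,-21)=23 g(23,-19)=252 g(23,-17)=1748 g(23,-15)=8602 g(23,-13)=31878 g(23,-11)=92092 g(23,-9)=211508 g(23,-7)=389367 g(23,-5)=572033 g(23,-3)=653752 g(23,-1)=534888 g(23,1)=208012
t=24: g(24,-24)=1 g(24,-22)=24 g(24,-20)=275 g(24,-18)=2000 g(24,-16)=10350 g(24,-14)=40480 g(24,-12)=123970 g(24,-10)=303600 g(24,-8)=600875 g(24,-6)=961400 g(24,-4)=1225785 g(24,-2)=1188640 g(24,0)=742900
t=25: g(25,-25)=1 g(25,-23)=25 g(25,-21)=299 g(25,-19)=2275 g(25,-17)=12350 g(25,-15)=50830 g(25,-13)=164450 g(25,-11)=427570 g(25,-9)=904475 g(25,-7)=1562275 g(25,-5)=2187185 g(25,-3)=2414425 g(25,-1)=1931540 g(25,1)=742900
t=26: g(26,-26)=1 g(26,-24)=26 g(26,-22)=324 g(26,-20)=2574 g(26,-18)=14625 g(26,-16)=63180 g(26,-14)=215280 g(26,-12)=592020 g(26,-10)=1332045 g(26,-8)=2466750 g(26,-6)=3749460 g(26,-4)=4601610 g(26,-2)=4345965 g(26,0)=2674440
t=27: g(27,-27)=1 g(27,-25)=27 g(27,-23)=350 g(27,-21)=2898 g(27,-19)=17199 g(27,-17)=77805 g(27,-15)=278460 g(27,-13)=807300 g(27,-11)=1924065 g(27,-9)=3798795 g(27,-7)=6216210 g(27,-5)=8351070 g(27,-3)=8947575 g(27,-1)=7020405 g(27,1)=2674440
Paths never hitting 2: Σ_s g(27,s) = 40116600
Paths hitting 2: 2^27 - 40116600 = 94101128
P = 94101128/134217728 = 11762641/16777216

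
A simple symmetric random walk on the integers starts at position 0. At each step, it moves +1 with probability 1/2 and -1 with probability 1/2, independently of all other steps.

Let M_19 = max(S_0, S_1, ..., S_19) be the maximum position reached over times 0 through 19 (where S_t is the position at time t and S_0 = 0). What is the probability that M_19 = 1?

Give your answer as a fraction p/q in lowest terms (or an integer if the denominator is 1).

Let M_19 = max(S_0,...,S_19). Use the reflection principle: for j ≥ 1, #{paths with M_19 ≥ j} = #{S_19 ≥ j} + #{S_19 ≥ j+1}.
By reflection, #{M_19 ≥ 1} = #{S_19 ≥ 1} + #{S_19 ≥ 2} = 262144 + 169766 = 431910.
#{M_19 ≥ 2} = #{S_19 ≥ 2} + #{S_19 ≥ 3} = 169766 + 169766 = 339532.
#{M_19 = 1} = 431910 - 339532 = 92378.
P(M_19 = 1) = 92378/524288 = 46189/262144

Answer: 46189/262144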